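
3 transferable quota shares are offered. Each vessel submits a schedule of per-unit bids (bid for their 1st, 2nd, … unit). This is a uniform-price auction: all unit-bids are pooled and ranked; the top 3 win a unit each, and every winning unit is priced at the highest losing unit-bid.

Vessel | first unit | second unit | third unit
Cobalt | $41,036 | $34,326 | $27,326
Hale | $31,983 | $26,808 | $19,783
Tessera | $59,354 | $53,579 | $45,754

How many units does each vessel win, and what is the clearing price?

Merging the schedules and taking the best 3: 59,354 (Tessera-1), 53,579 (Tessera-2), 45,754 (Tessera-3)
The (k+1)-th unit-bid is $41,036.
Allocation: Tessera 3.

Tessera 3; clearing price $41,036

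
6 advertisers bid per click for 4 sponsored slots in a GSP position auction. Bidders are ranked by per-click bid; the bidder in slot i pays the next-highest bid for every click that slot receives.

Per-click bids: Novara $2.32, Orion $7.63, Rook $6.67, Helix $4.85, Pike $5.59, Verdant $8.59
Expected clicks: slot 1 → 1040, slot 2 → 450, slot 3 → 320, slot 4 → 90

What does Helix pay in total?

Helix pays $0.00

Per-click bids in order: $8.59 (Verdant) > $7.63 (Orion) > $6.67 (Rook) > $5.59 (Pike) > $4.85 (Helix) > …
Helix ranks below slot 4 → no slot, pays nothing.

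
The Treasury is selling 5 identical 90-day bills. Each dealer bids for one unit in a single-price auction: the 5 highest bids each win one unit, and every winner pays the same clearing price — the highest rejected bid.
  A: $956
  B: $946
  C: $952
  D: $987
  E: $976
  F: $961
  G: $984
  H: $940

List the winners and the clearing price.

D, G, E, F, A; each pays $952

Bids ranked high→low: 987 (D), 984 (G), 976 (E), 961 (F), 956 (A), 952 (C), 946 (B), …
The 5 highest are D, G, E, F, A.
First losing bid is C's $952, which sets the uniform price.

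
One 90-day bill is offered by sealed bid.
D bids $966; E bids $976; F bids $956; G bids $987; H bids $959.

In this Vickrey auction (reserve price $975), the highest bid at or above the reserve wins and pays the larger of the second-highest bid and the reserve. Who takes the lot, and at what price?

Sorting bids: 987 (G) > 976 (E) > 966 (D) > 959 (H) > 956 (F)
G has the top bid at or above the reserve ($987).
Second-highest bid $976 exceeds the reserve $975 → payment $976.

G pays $976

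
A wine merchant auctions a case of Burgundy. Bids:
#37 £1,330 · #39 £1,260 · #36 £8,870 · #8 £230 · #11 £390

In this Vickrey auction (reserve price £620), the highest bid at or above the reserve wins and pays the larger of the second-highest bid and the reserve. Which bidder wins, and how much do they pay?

#36 pays £1,330

Vickrey auction (reserve price £620): the highest bid at or above the reserve wins and pays the larger of the second-highest bid and the reserve.
Sorting bids: 8,870 (#36) > 1,330 (#37) > 1,260 (#39) > 390 (#11) > 230 (#8)
#36 has the top bid at or above the reserve (£8,870).
Second-highest bid £1,330 exceeds the reserve £620 → payment £1,330.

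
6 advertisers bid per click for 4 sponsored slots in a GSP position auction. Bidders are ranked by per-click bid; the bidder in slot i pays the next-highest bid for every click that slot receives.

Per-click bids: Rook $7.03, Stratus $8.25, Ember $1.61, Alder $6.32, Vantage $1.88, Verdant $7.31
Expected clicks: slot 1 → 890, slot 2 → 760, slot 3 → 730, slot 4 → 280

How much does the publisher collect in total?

Total revenue: $16988.70

Sorting advertisers: $8.25 (Stratus) > $7.31 (Verdant) > $7.03 (Rook) > $6.32 (Alder) > $1.88 (Vantage) > …
Slot 1: Stratus pays $7.31 × 890 = $6505.90
Slot 2: Verdant pays $7.03 × 760 = $5342.80
Slot 3: Rook pays $6.32 × 730 = $4613.60
Slot 4: Alder pays $1.88 × 280 = $526.40
Total = $16988.70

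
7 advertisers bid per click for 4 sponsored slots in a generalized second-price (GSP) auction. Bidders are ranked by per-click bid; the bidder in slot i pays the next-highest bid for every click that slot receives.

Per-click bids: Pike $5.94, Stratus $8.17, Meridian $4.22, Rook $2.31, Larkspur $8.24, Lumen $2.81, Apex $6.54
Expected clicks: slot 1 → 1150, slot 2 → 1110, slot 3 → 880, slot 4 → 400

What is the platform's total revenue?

Total revenue: $23570.10

Ranked by bid: $8.24 (Larkspur) > $8.17 (Stratus) > $6.54 (Apex) > $5.94 (Pike) > $4.22 (Meridian) > …
Slot 1: Larkspur pays $8.17 × 1150 = $9395.50
Slot 2: Stratus pays $6.54 × 1110 = $7259.40
Slot 3: Apex pays $5.94 × 880 = $5227.20
Slot 4: Pike pays $4.22 × 400 = $1688.00
Total = $23570.10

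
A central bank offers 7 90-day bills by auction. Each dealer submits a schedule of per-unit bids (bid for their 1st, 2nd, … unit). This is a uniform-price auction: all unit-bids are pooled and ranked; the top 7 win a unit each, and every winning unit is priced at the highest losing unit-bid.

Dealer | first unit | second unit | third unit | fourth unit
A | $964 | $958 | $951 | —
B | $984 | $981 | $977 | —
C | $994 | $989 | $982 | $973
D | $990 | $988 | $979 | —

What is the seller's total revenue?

Total revenue: $6,853

Merging the schedules and taking the best 7: 994 (C-1), 990 (D-1), 989 (C-2), 988 (D-2), 984 (B-1), 982 (C-3), 981 (B-2)
First bid not allocated: $979.
Allocation: B 2, C 3, D 2. Every unit priced at $979.
Revenue = 7 × 979 = $6,853.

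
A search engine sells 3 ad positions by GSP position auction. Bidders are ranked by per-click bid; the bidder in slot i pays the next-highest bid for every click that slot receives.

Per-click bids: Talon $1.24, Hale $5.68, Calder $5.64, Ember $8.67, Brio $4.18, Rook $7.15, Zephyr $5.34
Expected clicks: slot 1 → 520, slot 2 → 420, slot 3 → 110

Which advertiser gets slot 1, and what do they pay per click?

Sorting advertisers: $8.67 (Ember) > $7.15 (Rook) > $5.68 (Hale) > $5.64 (Calder) > …
Slot 1 goes to the first-ranked bidder, Ember, who pays the next bid down: $7.15/click.

Ember; $7.15 per click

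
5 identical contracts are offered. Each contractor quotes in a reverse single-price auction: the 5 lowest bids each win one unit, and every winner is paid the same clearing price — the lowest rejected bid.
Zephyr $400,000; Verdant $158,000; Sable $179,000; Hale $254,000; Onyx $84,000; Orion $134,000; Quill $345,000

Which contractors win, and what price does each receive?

Bids ranked low→high: 84,000 (Onyx), 134,000 (Orion), 158,000 (Verdant), 179,000 (Sable), 254,000 (Hale), 345,000 (Quill), 400,000 (Zephyr)
Winners (5 units): Onyx, Orion, Verdant, Sable, Hale.
First losing bid is Quill's $345,000, which sets the uniform price.

Onyx, Orion, Verdant, Sable, Hale; each is paid $345,000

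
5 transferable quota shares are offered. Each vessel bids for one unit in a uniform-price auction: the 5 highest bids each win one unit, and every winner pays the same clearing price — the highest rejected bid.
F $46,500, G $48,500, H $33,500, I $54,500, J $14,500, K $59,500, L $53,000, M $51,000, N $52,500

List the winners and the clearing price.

K, I, L, N, M; each pays $48,500

Ordering the bids: 59,500 (K), 54,500 (I), 53,000 (L), 52,500 (N), 51,000 (M), 48,500 (G), 46,500 (F), …
Winners (5 units): K, I, L, N, M.
Highest unsuccessful bid: $48,500 → clearing price.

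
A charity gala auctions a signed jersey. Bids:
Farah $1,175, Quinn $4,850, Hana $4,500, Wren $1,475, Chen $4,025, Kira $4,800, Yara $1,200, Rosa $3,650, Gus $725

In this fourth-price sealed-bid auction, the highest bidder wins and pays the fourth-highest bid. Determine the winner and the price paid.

Quinn pays $4,025

Bids ranked: 4,850 (Quinn) > 4,800 (Kira) > 4,500 (Hana) > 4,025 (Chen) > 3,650 (Rosa) > 1,475 (Wren) > …
Quinn wins; payment is bid #4 in the ranking = $4,025.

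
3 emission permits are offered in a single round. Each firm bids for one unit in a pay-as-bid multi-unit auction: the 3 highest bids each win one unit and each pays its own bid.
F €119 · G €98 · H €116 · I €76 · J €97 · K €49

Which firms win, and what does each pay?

F €119, H €116, G €98

Bids ranked high→low: 119 (F), 116 (H), 98 (G), 97 (J), 76 (I), …
Top 3: F, H, G.
Each winner pays its own bid: F €119, H €116, G €98.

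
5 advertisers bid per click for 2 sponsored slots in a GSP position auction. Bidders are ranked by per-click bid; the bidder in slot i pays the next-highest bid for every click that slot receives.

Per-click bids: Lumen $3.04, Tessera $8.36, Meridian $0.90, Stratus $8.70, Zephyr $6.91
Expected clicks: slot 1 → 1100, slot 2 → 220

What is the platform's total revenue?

Total revenue: $10716.20

Ranked by bid: $8.70 (Stratus) > $8.36 (Tessera) > $6.91 (Zephyr) > …
Slot 1: Stratus pays $8.36 × 1100 = $9196.00
Slot 2: Tessera pays $6.91 × 220 = $1520.20
Total = $10716.20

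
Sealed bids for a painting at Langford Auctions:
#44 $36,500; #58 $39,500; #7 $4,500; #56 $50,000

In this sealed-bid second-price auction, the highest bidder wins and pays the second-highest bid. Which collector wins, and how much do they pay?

#56 pays $39,500

Sorting bids: 50,000 (#56) > 39,500 (#58) > 36,500 (#44) > 4,500 (#7)
#56 is highest; pays the second-highest bid, $39,500.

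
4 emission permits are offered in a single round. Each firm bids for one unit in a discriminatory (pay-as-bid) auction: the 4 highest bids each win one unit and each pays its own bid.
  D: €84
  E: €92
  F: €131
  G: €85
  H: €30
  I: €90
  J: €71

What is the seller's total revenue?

Total revenue: €398

Sorting: 131 (F), 92 (E), 90 (I), 85 (G), 84 (D), 71 (J), …
Winners (4 units): F, E, I, G.
Total revenue = 131 + 92 + 90 + 85 = €398.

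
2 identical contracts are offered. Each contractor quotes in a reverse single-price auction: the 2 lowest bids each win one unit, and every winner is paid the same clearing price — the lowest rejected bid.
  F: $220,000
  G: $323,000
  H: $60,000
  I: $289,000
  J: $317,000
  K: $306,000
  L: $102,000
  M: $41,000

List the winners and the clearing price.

M, H; each is paid $102,000

Sorting: 41,000 (M), 60,000 (H), 102,000 (L), 220,000 (F), …
The 2 lowest are M, H.
Clearing price = lowest rejected bid = $102,000.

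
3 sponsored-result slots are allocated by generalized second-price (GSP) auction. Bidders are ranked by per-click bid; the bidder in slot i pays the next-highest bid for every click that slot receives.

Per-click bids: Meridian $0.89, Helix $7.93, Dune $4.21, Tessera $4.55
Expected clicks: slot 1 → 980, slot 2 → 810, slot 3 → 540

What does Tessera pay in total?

Ranked by bid: $7.93 (Helix) > $4.55 (Tessera) > $4.21 (Dune) > $0.89 (Meridian)
Tessera holds slot 2 → pays next bid $4.21 × 810 clicks = $3410.10.

Tessera pays $3410.10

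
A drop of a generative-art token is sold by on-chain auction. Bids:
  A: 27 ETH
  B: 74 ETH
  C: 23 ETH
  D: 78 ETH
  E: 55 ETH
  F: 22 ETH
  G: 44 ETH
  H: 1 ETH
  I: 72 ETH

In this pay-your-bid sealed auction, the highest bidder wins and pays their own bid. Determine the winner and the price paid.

Pay-your-bid sealed auction: the highest bidder wins and pays their own bid.
Bids ranked: 78 (D) > 74 (B) > 72 (I) > 55 (E) > 44 (G) > 27 (A) > …
D is highest → pays own bid, 78 ETH.

D pays 78 ETH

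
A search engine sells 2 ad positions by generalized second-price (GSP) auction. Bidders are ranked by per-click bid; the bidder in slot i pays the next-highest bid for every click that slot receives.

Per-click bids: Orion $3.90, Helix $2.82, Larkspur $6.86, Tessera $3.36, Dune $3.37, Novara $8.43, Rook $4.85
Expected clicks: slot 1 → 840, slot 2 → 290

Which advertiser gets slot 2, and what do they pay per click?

Larkspur; $4.85 per click

Per-click bids in order: $8.43 (Novara) > $6.86 (Larkspur) > $4.85 (Rook) > …
Slot 2 goes to the second-ranked bidder, Larkspur, who pays the next bid down: $4.85/click.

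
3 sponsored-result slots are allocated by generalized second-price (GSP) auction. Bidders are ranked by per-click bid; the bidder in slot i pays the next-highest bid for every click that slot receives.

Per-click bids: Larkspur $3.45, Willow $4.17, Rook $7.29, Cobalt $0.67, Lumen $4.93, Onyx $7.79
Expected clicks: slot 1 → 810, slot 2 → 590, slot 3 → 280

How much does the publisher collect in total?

Sorting advertisers: $7.79 (Onyx) > $7.29 (Rook) > $4.93 (Lumen) > $4.17 (Willow) > …
Slot 1: Onyx pays $7.29 × 810 = $5904.90
Slot 2: Rook pays $4.93 × 590 = $2908.70
Slot 3: Lumen pays $4.17 × 280 = $1167.60
Total = $9981.20

Total revenue: $9981.20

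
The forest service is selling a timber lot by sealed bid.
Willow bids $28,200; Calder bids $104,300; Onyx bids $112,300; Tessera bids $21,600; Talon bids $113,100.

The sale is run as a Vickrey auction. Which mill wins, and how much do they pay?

Bids ranked: 113,100 (Talon) > 112,300 (Onyx) > 104,300 (Calder) > 28,200 (Willow) > 21,600 (Tessera)
Second-price: Talon pays Onyx's bid of $112,300.

Talon pays $112,300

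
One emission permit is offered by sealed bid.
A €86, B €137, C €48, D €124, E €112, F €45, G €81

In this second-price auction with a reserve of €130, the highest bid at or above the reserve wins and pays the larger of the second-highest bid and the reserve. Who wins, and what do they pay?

B pays €130

Bids ranked: 137 (B) > 124 (D) > 112 (E) > 86 (A) > 81 (G) > 48 (C) > …
B has the top bid at or above the reserve (€137).
max(second-highest €124, reserve €130) = €130.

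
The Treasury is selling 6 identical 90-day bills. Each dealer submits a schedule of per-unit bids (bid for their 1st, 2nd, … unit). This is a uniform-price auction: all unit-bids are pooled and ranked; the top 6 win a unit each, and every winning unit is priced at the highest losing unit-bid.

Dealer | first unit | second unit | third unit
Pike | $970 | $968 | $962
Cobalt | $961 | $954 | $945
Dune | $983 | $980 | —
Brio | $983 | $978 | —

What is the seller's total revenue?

Pooled unit-bids ranked (top 6): 983 (Dune-1), 983 (Brio-1), 980 (Dune-2), 978 (Brio-2), 970 (Pike-1), 968 (Pike-2)
Highest rejected unit-bid = $962.
Allocation: Brio 2, Dune 2, Pike 2. Every unit priced at $962.
Revenue = 6 × 962 = $5,772.

Total revenue: $5,772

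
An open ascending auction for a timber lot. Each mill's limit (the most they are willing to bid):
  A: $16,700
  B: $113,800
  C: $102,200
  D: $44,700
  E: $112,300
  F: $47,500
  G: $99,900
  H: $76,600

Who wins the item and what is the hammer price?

Rule: the price rises until one bidder remains; the winner pays the price at which the last rival dropped out.
Sorting limits: 113,800 (B) > 112,300 (E) > 102,200 (C) > 99,900 (G) > 76,600 (H) > 47,500 (F) > …
E is the last rival to drop out, at $112,300; B remains and wins at that price.

B wins at $112,300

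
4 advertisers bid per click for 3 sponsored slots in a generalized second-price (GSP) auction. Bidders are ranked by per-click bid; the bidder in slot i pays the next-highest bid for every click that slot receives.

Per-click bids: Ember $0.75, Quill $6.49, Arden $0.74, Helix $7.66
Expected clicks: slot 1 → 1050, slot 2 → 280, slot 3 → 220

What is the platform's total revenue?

Total revenue: $7187.30

Ranked by bid: $7.66 (Helix) > $6.49 (Quill) > $0.75 (Ember) > $0.74 (Arden)
Slot 1: Helix pays $6.49 × 1050 = $6814.50
Slot 2: Quill pays $0.75 × 280 = $210.00
Slot 3: Ember pays $0.74 × 220 = $162.80
Total = $7187.30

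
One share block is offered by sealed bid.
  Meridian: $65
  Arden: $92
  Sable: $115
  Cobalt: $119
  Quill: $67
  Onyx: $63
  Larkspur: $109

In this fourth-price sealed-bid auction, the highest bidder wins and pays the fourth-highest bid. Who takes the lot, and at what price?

Cobalt pays $92

Sorting bids: 119 (Cobalt) > 115 (Sable) > 109 (Larkspur) > 92 (Arden) > 67 (Quill) > 65 (Meridian) > …
Cobalt wins; payment is bid #4 in the ranking = $92.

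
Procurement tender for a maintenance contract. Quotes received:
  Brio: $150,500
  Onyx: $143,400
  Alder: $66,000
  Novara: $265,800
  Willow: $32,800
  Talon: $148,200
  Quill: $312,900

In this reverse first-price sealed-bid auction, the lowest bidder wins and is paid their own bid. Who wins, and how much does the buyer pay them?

Bids ranked: 32,800 (Willow) < 66,000 (Alder) < 143,400 (Onyx) < 148,200 (Talon) < 150,500 (Brio) < 265,800 (Novara) < …
Willow has the lowest bid and is paid exactly that: $32,800.

Willow is paid $32,800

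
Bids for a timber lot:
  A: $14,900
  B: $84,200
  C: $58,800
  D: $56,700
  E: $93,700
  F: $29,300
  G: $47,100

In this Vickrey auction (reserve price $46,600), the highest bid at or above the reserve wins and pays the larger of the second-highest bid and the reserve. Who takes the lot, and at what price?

Vickrey auction (reserve price $46,600): the highest bid at or above the reserve wins and pays the larger of the second-highest bid and the reserve.
Bids in order: 93,700 (E) > 84,200 (B) > 58,800 (C) > 56,700 (D) > 47,100 (G) > 29,300 (F) > …
Highest eligible bid: E at $93,700.
max(second-highest $84,200, reserve $46,600) = $84,200; the reserve does not bind.

E pays $84,200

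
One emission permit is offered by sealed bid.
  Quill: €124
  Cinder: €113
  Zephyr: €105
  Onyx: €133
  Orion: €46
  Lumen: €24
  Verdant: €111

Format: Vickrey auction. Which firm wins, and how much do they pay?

Onyx pays €124

Bids ranked: 133 (Onyx) > 124 (Quill) > 113 (Cinder) > 111 (Verdant) > 105 (Zephyr) > 46 (Orion) > …
Second-price: Onyx pays Quill's bid of €124.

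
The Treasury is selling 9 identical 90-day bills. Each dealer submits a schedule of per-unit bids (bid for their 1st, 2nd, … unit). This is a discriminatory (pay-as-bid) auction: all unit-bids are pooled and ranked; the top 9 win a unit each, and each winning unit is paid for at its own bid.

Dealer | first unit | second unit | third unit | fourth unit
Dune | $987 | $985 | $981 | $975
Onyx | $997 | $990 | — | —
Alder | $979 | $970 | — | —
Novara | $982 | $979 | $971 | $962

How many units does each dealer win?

Alder 1, Dune 4, Novara 2, Onyx 2

All unit-bids, highest first — top 9: 997 (Onyx-1), 990 (Onyx-2), 987 (Dune-1), 985 (Dune-2), 982 (Novara-1), 981 (Dune-3), 979 (Alder-1), 979 (Novara-2), 975 (Dune-4)
Next rejected bid: $971 (not a price — pay-as-bid).
Allocation: Alder 1, Dune 4, Novara 2, Onyx 2.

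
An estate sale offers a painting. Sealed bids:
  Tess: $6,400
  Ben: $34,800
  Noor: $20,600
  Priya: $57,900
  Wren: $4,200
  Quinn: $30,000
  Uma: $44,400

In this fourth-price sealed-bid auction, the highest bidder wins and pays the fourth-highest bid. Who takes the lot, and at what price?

Fourth-price sealed-bid auction: the highest bidder wins and pays the fourth-highest bid.
Bids ranked: 57,900 (Priya) > 44,400 (Uma) > 34,800 (Ben) > 30,000 (Quinn) > 20,600 (Noor) > 6,400 (Tess) > …
Priya is highest; pays the fourth-highest bid, $30,000.

Priya pays $30,000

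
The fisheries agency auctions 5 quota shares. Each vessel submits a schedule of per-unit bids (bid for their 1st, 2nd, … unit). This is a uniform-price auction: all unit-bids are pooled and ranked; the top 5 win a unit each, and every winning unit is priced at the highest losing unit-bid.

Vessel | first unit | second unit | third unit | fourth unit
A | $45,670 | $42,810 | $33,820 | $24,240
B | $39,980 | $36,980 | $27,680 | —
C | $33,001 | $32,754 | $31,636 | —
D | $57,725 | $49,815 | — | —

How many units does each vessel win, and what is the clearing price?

Merging the schedules and taking the best 5: 57,725 (D-1), 49,815 (D-2), 45,670 (A-1), 42,810 (A-2), 39,980 (B-1)
Highest rejected unit-bid = $36,980.
Allocation: A 2, B 1, D 2.

A 2, B 1, D 2; clearing price $36,980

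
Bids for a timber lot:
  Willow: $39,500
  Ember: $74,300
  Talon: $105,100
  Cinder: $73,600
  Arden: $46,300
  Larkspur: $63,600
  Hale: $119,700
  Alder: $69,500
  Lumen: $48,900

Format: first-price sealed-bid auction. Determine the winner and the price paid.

Hale pays $119,700

Bids ranked: 119,700 (Hale) > 105,100 (Talon) > 74,300 (Ember) > 73,600 (Cinder) > 69,500 (Alder) > 63,600 (Larkspur) > …
First-price: Hale pays what they bid, $119,700.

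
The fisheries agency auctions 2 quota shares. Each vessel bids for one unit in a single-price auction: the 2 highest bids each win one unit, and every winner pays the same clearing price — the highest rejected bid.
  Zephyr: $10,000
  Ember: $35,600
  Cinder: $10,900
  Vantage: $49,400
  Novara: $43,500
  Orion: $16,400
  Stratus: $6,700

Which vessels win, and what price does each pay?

Vantage, Novara; each pays $35,600

Bids ranked high→low: 49,400 (Vantage), 43,500 (Novara), 35,600 (Ember), 16,400 (Orion), …
Top 2: Vantage, Novara.
Clearing price = highest rejected bid = $35,600.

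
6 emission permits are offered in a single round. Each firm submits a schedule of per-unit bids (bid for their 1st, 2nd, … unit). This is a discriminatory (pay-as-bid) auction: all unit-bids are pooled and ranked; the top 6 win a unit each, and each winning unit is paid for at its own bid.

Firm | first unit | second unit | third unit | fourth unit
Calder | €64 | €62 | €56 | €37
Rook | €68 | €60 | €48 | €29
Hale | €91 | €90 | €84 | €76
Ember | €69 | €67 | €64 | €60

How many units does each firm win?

Ember 1, Hale 4, Rook 1

Merging the schedules and taking the best 6: 91 (Hale-1), 90 (Hale-2), 84 (Hale-3), 76 (Hale-4), 69 (Ember-1), 68 (Rook-1)
Next rejected bid: €67 (not a price — pay-as-bid).
Allocation: Ember 1, Hale 4, Rook 1.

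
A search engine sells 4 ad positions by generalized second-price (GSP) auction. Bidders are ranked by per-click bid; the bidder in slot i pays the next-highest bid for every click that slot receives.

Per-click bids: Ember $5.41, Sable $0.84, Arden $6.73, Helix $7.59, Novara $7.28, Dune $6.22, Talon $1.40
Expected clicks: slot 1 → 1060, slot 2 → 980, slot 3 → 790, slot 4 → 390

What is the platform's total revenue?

Total revenue: $21335.90

Sorting advertisers: $7.59 (Helix) > $7.28 (Novara) > $6.73 (Arden) > $6.22 (Dune) > $5.41 (Ember) > …
Slot 1: Helix pays $7.28 × 1060 = $7716.80
Slot 2: Novara pays $6.73 × 980 = $6595.40
Slot 3: Arden pays $6.22 × 790 = $4913.80
Slot 4: Dune pays $5.41 × 390 = $2109.90
Total = $21335.90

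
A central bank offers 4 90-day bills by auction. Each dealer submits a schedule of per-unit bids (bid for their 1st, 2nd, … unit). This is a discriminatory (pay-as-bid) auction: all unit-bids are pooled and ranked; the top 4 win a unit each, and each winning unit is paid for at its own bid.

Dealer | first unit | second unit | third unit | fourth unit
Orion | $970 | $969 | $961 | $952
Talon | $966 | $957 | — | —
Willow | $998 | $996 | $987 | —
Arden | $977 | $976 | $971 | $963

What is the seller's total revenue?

Merging the schedules and taking the best 4: 998 (Willow-1), 996 (Willow-2), 987 (Willow-3), 977 (Arden-1)
Next rejected bid: $976 (not a price — pay-as-bid).
Each winning unit pays its own bid.
Revenue = 998 + 996 + 987 + 977 = $3,958.

Total revenue: $3,958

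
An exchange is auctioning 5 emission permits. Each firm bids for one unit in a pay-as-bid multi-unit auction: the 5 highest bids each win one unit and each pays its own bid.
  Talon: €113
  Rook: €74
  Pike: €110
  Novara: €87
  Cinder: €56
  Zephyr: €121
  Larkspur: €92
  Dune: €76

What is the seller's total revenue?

Total revenue: €523

Ordering the bids: 121 (Zephyr), 113 (Talon), 110 (Pike), 92 (Larkspur), 87 (Novara), 76 (Dune), 74 (Rook), …
Winners (5 units): Zephyr, Talon, Pike, Larkspur, Novara.
Total revenue = 121 + 113 + 110 + 92 + 87 = €523.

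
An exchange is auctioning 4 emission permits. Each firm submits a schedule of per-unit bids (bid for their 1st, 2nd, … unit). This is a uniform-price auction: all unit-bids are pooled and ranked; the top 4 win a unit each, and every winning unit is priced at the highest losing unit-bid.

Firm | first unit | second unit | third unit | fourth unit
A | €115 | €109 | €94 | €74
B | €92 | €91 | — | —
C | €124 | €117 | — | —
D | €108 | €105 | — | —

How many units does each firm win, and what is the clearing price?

A 2, C 2; clearing price €108

Pooled unit-bids ranked (top 4): 124 (C-1), 117 (C-2), 115 (A-1), 109 (A-2)
Highest rejected unit-bid = €108.
Allocation: A 2, C 2.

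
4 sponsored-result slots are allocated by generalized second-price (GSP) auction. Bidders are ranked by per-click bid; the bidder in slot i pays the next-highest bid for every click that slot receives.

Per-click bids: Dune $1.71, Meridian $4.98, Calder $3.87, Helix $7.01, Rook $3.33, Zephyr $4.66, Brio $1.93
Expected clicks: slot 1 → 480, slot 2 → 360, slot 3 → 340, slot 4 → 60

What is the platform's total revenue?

Total revenue: $5583.60

Per-click bids in order: $7.01 (Helix) > $4.98 (Meridian) > $4.66 (Zephyr) > $3.87 (Calder) > $3.33 (Rook) > …
Slot 1: Helix pays $4.98 × 480 = $2390.40
Slot 2: Meridian pays $4.66 × 360 = $1677.60
Slot 3: Zephyr pays $3.87 × 340 = $1315.80
Slot 4: Calder pays $3.33 × 60 = $199.80
Total = $5583.60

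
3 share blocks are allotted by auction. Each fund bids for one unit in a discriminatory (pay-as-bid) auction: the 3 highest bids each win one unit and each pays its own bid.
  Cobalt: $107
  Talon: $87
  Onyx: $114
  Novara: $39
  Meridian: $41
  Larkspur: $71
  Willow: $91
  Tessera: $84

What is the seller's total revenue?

Sorting: 114 (Onyx), 107 (Cobalt), 91 (Willow), 87 (Talon), 84 (Tessera), …
Winners (3 units): Onyx, Cobalt, Willow.
Total revenue = 114 + 107 + 91 = $312.

Total revenue: $312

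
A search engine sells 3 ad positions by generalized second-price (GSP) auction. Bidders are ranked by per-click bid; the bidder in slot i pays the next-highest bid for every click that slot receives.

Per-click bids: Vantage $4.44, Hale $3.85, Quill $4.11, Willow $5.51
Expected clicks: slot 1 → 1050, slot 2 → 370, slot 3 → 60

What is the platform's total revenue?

Total revenue: $6413.70

Sorting advertisers: $5.51 (Willow) > $4.44 (Vantage) > $4.11 (Quill) > $3.85 (Hale)
Slot 1: Willow pays $4.44 × 1050 = $4662.00
Slot 2: Vantage pays $4.11 × 370 = $1520.70
Slot 3: Quill pays $3.85 × 60 = $231.00
Total = $6413.70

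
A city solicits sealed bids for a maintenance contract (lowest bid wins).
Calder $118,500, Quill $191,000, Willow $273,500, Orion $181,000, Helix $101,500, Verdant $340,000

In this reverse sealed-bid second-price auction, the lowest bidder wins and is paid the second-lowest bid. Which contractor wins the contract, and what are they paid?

Helix is paid $118,500

Bids in order: 101,500 (Helix) < 118,500 (Calder) < 181,000 (Orion) < 191,000 (Quill) < 273,500 (Willow) < 340,000 (Verdant)
Second-price: Helix is paid Calder's bid of $118,500.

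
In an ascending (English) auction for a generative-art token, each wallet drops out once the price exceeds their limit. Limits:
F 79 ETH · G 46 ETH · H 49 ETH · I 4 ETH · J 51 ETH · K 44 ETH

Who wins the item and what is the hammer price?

F wins at 51 ETH

Sorting limits: 79 (F) > 51 (J) > 49 (H) > 46 (G) > 44 (K) > 4 (I)
Bidding ends when J exits at 51 ETH; F takes it.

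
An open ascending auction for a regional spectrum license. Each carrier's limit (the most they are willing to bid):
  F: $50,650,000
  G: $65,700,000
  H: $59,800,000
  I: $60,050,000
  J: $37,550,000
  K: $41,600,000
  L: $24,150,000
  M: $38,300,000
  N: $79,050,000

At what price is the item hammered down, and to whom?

N wins at $65,700,000

Sorting limits: 79,050,000 (N) > 65,700,000 (G) > 60,050,000 (I) > 59,800,000 (H) > 50,650,000 (F) > 41,600,000 (K) > …
Bidding ends when G exits at $65,700,000; N takes it.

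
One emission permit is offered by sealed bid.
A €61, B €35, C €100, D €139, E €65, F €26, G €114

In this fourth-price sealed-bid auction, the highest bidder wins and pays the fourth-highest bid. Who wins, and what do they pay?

Fourth-price sealed-bid auction: the highest bidder wins and pays the fourth-highest bid.
Sorting bids: 139 (D) > 114 (G) > 100 (C) > 65 (E) > 61 (A) > 35 (B) > …
D wins; payment is bid #4 in the ranking = €65.

D pays €65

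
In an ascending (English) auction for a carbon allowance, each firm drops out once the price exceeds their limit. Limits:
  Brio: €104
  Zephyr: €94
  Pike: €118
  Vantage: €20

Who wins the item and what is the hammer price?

Pike wins at €104

Ascending (English) auction: the price rises until one bidder remains; the winner pays the price at which the last rival dropped out.
Sorting limits: 118 (Pike) > 104 (Brio) > 94 (Zephyr) > 20 (Vantage)
Once the price passes €104, only Pike is left; the hammer falls at Brio's limit of €104.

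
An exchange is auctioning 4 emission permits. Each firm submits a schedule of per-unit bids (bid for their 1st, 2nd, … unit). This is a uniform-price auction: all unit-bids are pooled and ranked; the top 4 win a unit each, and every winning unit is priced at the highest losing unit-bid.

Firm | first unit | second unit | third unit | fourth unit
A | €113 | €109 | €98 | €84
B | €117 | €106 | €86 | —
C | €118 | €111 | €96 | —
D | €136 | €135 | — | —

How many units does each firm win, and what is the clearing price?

B 1, C 1, D 2; clearing price €113

All unit-bids, highest first — top 4: 136 (D-1), 135 (D-2), 118 (C-1), 117 (B-1)
Highest rejected unit-bid = €113.
Allocation: B 1, C 1, D 2.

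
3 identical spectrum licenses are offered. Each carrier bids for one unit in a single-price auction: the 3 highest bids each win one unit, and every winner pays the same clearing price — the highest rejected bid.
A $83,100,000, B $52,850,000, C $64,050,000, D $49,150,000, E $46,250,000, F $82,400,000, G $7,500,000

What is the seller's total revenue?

Total revenue: $158,550,000

Bids ranked high→low: 83,100,000 (A), 82,400,000 (F), 64,050,000 (C), 52,850,000 (B), 49,150,000 (D), …
The 3 highest are A, F, C.
Highest unsuccessful bid: $52,850,000 → clearing price.
Total revenue = 3 × $52,850,000 = $158,550,000.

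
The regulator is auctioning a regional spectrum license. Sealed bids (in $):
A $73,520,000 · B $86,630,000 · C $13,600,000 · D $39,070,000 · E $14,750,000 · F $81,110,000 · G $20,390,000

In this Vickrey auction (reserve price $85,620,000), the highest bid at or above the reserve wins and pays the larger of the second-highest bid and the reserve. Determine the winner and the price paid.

B pays $85,620,000

Bids ranked: 86,630,000 (B) > 81,110,000 (F) > 73,520,000 (A) > 39,070,000 (D) > 20,390,000 (G) > 14,750,000 (E) > …
B has the top bid at or above the reserve ($86,630,000).
max(second-highest $81,110,000, reserve $85,620,000) = $85,620,000.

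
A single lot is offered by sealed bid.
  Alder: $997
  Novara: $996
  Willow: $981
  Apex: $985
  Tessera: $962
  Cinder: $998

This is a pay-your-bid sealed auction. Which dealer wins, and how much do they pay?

Rule: the highest bidder wins and pays their own bid.
Sorting bids: 998 (Cinder) > 997 (Alder) > 996 (Novara) > 985 (Apex) > 981 (Willow) > 962 (Tessera)
Cinder is highest → pays own bid, $998.

Cinder pays $998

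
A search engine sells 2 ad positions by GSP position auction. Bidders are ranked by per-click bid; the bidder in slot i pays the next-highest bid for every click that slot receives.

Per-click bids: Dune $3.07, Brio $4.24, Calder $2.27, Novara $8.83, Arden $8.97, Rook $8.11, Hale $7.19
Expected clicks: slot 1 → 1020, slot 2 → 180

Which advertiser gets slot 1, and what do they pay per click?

Sorting advertisers: $8.97 (Arden) > $8.83 (Novara) > $8.11 (Rook) > …
Slot 1 goes to the first-ranked bidder, Arden, who pays the next bid down: $8.83/click.

Arden; $8.83 per click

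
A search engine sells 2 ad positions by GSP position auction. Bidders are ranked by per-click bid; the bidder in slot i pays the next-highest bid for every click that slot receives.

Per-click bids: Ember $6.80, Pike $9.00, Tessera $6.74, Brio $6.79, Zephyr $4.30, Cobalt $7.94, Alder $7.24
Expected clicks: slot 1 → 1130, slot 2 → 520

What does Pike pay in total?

Per-click bids in order: $9.00 (Pike) > $7.94 (Cobalt) > $7.24 (Alder) > …
Pike holds slot 1 → pays next bid $7.94 × 1130 clicks = $8972.20.

Pike pays $8972.20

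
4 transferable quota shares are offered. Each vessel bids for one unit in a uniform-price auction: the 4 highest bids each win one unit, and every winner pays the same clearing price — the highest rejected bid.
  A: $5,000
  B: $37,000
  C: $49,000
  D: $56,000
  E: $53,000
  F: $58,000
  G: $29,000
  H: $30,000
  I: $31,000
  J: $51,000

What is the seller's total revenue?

Sorting: 58,000 (F), 56,000 (D), 53,000 (E), 51,000 (J), 49,000 (C), 37,000 (B), …
Winners (4 units): F, D, E, J.
First losing bid is C's $49,000, which sets the uniform price.
Total revenue = 4 × $49,000 = $196,000.

Total revenue: $196,000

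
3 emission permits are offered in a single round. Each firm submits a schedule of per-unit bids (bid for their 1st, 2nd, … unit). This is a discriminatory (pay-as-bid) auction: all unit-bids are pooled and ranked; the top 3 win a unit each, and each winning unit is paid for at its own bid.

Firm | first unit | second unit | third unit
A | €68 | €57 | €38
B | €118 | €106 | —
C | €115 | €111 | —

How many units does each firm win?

B 1, C 2

Merging the schedules and taking the best 3: 118 (B-1), 115 (C-1), 111 (C-2)
Next rejected bid: €106 (not a price — pay-as-bid).
Allocation: B 1, C 2.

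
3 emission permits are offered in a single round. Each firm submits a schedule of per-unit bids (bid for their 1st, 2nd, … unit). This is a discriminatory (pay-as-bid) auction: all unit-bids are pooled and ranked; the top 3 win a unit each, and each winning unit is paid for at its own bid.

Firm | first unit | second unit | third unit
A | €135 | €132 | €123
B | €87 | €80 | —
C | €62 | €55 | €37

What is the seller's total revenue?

Total revenue: €390

Pooled unit-bids ranked (top 3): 135 (A-1), 132 (A-2), 123 (A-3)
Next rejected bid: €87 (not a price — pay-as-bid).
Each winning unit pays its own bid.
Revenue = 135 + 132 + 123 = €390.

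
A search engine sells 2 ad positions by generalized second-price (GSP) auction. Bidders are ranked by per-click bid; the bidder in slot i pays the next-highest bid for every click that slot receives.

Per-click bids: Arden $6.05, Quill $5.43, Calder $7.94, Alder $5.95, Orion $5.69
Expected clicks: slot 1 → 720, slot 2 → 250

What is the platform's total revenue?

Per-click bids in order: $7.94 (Calder) > $6.05 (Arden) > $5.95 (Alder) > …
Slot 1: Calder pays $6.05 × 720 = $4356.00
Slot 2: Arden pays $5.95 × 250 = $1487.50
Total = $5843.50

Total revenue: $5843.50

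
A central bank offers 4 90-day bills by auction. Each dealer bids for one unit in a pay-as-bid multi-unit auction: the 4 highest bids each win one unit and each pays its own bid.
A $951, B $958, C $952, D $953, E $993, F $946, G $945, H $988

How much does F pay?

Sorting: 993 (E), 988 (H), 958 (B), 953 (D), 952 (C), 951 (A), …
Top 4: E, H, B, D.
F does not win → $0.

F pays $0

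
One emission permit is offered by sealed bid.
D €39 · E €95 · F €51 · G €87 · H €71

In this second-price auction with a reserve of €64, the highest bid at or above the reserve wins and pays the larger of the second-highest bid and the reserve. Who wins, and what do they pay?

E pays €87

Second-price auction with a reserve of €64: the highest bid at or above the reserve wins and pays the larger of the second-highest bid and the reserve.
Bids in order: 95 (E) > 87 (G) > 71 (H) > 51 (F) > 39 (D)
E has the top bid at or above the reserve (€95).
max(second-highest €87, reserve €64) = €87; the reserve does not bind.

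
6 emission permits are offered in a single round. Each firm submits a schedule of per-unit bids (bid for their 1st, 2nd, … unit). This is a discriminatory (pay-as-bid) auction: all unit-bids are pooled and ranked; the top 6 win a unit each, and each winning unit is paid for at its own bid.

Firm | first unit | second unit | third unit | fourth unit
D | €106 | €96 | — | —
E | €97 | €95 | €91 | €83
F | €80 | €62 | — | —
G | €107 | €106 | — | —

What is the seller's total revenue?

Total revenue: €607

Pooled unit-bids ranked (top 6): 107 (G-1), 106 (D-1), 106 (G-2), 97 (E-1), 96 (D-2), 95 (E-2)
Next rejected bid: €91 (not a price — pay-as-bid).
Each winning unit pays its own bid.
Revenue = 107 + 106 + 106 + 97 + 96 + 95 = €607.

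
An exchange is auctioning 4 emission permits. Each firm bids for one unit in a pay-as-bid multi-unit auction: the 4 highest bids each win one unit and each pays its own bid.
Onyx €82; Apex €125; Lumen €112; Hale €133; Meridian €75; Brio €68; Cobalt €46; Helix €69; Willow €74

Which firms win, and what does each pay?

Ordering the bids: 133 (Hale), 125 (Apex), 112 (Lumen), 82 (Onyx), 75 (Meridian), 74 (Willow), …
Top 4: Hale, Apex, Lumen, Onyx.
Each winner pays its own bid: Hale €133, Apex €125, Lumen €112, Onyx €82.

Hale €133, Apex €125, Lumen €112, Onyx €82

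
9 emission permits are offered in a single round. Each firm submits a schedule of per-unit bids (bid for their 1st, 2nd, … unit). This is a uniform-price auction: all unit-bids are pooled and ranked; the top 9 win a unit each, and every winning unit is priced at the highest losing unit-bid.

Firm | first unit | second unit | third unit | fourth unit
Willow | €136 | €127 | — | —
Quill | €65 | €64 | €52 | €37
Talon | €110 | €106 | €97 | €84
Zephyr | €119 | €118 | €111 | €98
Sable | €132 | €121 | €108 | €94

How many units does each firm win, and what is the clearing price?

All unit-bids, highest first — top 9: 136 (Willow-1), 132 (Sable-1), 127 (Willow-2), 121 (Sable-2), 119 (Zephyr-1), 118 (Zephyr-2), 111 (Zephyr-3), 110 (Talon-1), 108 (Sable-3)
First bid not allocated: €106.
Allocation: Sable 3, Talon 1, Willow 2, Zephyr 3.

Sable 3, Talon 1, Willow 2, Zephyr 3; clearing price €106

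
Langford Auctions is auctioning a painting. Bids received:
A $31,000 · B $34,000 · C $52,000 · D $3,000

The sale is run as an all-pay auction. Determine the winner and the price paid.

C pays $52,000

Bids ranked: 52,000 (C) > 34,000 (B) > 31,000 (A) > 3,000 (D)
C is highest and takes the item; every bidder forfeits their bid.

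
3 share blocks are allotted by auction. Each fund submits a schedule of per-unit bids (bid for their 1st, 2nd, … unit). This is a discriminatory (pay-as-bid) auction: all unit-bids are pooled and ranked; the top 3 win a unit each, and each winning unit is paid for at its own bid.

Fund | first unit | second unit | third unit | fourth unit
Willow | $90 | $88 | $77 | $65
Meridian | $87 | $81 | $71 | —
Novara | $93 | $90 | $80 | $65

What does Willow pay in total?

Willow pays $90

Merging the schedules and taking the best 3: 93 (Novara-1), 90 (Willow-1), 90 (Novara-2)
Next rejected bid: $88 (not a price — pay-as-bid).
Willow's winning unit-bids: 90 = $90.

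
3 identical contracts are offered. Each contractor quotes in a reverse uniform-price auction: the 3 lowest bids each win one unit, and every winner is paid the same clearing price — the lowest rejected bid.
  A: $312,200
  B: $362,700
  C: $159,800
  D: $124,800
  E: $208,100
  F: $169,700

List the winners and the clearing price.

D, C, F; each is paid $208,100

Bids ranked low→high: 124,800 (D), 159,800 (C), 169,700 (F), 208,100 (E), 312,200 (A), …
The 3 lowest are D, C, F.
Lowest unsuccessful bid: $208,100 → clearing price.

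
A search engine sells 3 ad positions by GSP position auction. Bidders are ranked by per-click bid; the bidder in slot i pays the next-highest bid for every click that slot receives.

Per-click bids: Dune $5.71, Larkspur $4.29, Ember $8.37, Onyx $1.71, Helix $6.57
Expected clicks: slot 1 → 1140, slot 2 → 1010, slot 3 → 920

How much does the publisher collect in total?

Total revenue: $17203.70

Per-click bids in order: $8.37 (Ember) > $6.57 (Helix) > $5.71 (Dune) > $4.29 (Larkspur) > …
Slot 1: Ember pays $6.57 × 1140 = $7489.80
Slot 2: Helix pays $5.71 × 1010 = $5767.10
Slot 3: Dune pays $4.29 × 920 = $3946.80
Total = $17203.70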